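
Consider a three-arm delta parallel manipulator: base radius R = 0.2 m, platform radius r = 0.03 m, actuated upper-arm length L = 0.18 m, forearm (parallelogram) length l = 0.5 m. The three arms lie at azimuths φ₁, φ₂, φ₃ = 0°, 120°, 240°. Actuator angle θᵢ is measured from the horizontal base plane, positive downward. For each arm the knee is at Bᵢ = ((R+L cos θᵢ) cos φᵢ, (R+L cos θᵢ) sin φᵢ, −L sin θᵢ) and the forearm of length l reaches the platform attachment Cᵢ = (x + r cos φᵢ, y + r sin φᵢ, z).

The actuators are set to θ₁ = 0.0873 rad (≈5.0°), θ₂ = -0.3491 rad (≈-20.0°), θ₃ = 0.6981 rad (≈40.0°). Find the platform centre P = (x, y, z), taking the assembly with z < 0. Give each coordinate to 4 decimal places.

(0.0202, 0.1271, -0.3700)

centre 1 = (0.3493·cos0.0°, 0.3493·sin0.0°, -0.0157) = (0.3493, 0.0000, -0.0157)
centre 2 = (0.3391·cos120.0°, 0.3391·sin120.0°, 0.0616) = (-0.1696, 0.2937, 0.0616)
arm 3 at φ=240.0°: (R−r)+L cos θ3 = 0.3079;  centre 3 = (-0.1539, -0.2666, -0.1157)
eliminate P² terms by subtracting sphere 1 from 2 and 3
[-1.0378 0.5874 0.1545]·P = -0.0035;  [-1.0065 -0.5333 -0.2000]·P = -0.0141
det = 1.1447;  x = 0.0088+-0.0306z,  y = 0.0097+-0.3172z
quadratic in z: (1.1016)z²+(0.0461)z+(-0.1337)=0, √Δ=0.7690 → z ∈ {-0.3700, 0.3281}; z = -0.3700 (taking z<0)
x = 0.0202, y = 0.1271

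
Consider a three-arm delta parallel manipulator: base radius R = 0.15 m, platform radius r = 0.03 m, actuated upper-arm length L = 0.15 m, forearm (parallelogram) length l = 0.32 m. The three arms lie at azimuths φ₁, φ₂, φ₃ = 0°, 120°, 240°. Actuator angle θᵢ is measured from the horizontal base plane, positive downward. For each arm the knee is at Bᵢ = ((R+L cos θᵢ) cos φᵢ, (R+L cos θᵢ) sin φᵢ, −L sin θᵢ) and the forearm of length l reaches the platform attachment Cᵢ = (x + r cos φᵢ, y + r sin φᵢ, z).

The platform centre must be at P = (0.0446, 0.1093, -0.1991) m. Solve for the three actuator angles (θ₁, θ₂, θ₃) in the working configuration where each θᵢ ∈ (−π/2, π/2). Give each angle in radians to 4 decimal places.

φ1=0.0° → target in arm frame (0.0446, 0.1093)
  e−x'=0.0754;  (l²−L²−(e−x')²−y'²−z²)/2L = 0.0754
  √(A²+B²)=0.2129;  θ1 = -1.2088+1.2087 ≈ -0.0001
arm 2 (φ=120.0°): x'=0.0724, y'=-0.0933
  A cos θ + B sin θ = C:  0.0476·cos θ + -0.1991·sin θ = 0.0976
  θ2 = atan2(B,A) + arccos(C/0.2047) = -0.2622
φ3=240.0° → target in arm frame (-0.1170, -0.0160)
  A=0.2370, B=-0.1991, C=(l²−L²−A²−y'²−z²)/(2L)=-0.0538
  √(A²+B²)=0.3095;  θ3 = -0.6988+1.7456 ≈ 1.0468

θ₁ = -0.0001, θ₂ = -0.2622, θ₃ = 1.0468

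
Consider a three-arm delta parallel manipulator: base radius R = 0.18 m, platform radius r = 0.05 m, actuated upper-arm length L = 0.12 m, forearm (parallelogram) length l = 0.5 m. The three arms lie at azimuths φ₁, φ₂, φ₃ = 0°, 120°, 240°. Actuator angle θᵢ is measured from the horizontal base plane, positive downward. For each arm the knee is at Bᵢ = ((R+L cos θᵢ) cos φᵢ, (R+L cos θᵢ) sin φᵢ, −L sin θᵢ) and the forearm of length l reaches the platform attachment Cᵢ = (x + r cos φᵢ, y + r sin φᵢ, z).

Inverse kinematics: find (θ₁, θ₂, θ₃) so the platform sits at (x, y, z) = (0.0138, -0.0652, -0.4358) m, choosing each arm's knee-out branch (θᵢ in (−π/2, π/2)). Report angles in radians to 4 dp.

rotate P by −φ1: (0.0138, -0.0652, -0.4358)
  A cos θ + B sin θ = C:  0.1162·cos θ + -0.4358·sin θ = 0.1164
  γ=atan2(-0.4358,0.1162)=-1.3102;  ψ=arccos(0.2580)=1.3099;  θ1=γ+ψ≈-0.0004
rotate P by −φ2: (-0.0634, 0.0206, -0.4358)
  e−x'=0.1934;  (l²−L²−(e−x')²−y'²−z²)/2L = 0.0328
  θ2 = atan2(B,A) + arccos(C/0.4768) = 0.3488
arm 3 (φ=240.0°): x'=0.0496, y'=0.0446
  e−x'=0.0804;  (l²−L²−(e−x')²−y'²−z²)/2L = 0.1551
  √(A²+B²)=0.4432;  θ3 = -1.3883+1.2132 ≈ -0.1750

θ₁ = -0.0004, θ₂ = 0.3488, θ₃ = -0.1750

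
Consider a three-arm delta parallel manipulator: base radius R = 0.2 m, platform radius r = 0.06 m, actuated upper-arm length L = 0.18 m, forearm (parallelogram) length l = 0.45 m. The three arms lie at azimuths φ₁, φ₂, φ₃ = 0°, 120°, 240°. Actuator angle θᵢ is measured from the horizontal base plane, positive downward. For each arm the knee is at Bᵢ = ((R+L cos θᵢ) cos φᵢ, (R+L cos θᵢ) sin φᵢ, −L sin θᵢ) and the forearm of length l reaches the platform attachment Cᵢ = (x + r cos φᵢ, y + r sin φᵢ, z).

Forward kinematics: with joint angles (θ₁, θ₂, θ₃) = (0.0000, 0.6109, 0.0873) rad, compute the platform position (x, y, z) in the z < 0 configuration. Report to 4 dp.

(0.0517, -0.0691, -0.3546)

φ1=0.0°: virtual centre (0.3200, 0.0000, 0.0000), radius l
arm 2 at φ=120.0°: (R−r)+L cos θ2 = 0.2874;  centre 2 = (-0.1437, 0.2489, -0.1032)
φ3=240.0°: virtual centre (-0.1597, -0.2765, -0.0157), radius l
eliminate P² terms by subtracting sphere 1 from 2 and 3
plane₁₂: -0.9274x+0.4979y+-0.2065z = -0.0091
Cramer: x(z) = 0.0052-0.1311z;  y(z) = -0.0086+0.1706z
quadratic in z: (1.0463)z²+(0.0796)z+(-0.1033)=0, √Δ=0.6624 → z ∈ {-0.3546, 0.2785}; z = -0.3546 (taking z<0)
x = 0.0517, y = -0.0691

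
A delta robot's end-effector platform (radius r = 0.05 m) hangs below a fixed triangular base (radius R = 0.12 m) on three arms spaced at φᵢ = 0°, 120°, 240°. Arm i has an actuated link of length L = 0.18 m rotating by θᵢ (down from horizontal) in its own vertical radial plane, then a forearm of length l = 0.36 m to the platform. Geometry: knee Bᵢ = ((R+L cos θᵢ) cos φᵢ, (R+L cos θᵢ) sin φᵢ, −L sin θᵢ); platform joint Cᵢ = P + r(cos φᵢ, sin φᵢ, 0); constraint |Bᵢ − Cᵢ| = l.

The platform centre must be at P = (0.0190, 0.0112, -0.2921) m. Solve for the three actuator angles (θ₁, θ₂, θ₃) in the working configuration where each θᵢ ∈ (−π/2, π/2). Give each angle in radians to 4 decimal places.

θ₁ = 0.0870, θ₂ = 0.1742, θ₃ = 0.2618

φ1=0.0° → target in arm frame (0.0190, 0.0112)
  A cos θ + B sin θ = C:  0.0510·cos θ + -0.2921·sin θ = 0.0254
  √(A²+B²)=0.2965;  θ1 = -1.3979+1.4850 ≈ 0.0870
rotate P by −φ2: (0.0002, -0.0221, -0.2921)
  A=0.0698, B=-0.2921, C=(l²−L²−A²−y'²−z²)/(2L)=0.0181
  θ2 = atan2(B,A) + arccos(C/0.3003) = 0.1742
rotate P by −φ3: (-0.0192, 0.0109, -0.2921)
  A=0.0892, B=-0.2921, C=(l²−L²−A²−y'²−z²)/(2L)=0.0106
  θ3 = atan2(B,A) + arccos(C/0.3054) = 0.2618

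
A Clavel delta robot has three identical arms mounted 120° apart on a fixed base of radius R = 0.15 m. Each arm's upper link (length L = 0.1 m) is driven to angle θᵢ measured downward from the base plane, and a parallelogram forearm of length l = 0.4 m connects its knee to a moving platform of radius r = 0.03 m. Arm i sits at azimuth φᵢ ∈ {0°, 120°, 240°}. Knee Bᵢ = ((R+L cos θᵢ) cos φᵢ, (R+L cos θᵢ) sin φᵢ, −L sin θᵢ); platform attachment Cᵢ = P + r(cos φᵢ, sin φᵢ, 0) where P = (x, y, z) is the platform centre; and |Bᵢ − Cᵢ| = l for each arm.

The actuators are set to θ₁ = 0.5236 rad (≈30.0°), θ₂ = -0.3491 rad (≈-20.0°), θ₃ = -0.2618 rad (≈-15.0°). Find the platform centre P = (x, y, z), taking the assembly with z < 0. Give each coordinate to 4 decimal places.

(-0.0856, 0.0067, -0.3231)

φ1=0.0°: virtual centre (0.2066, 0.0000, -0.0500), radius l
arm 2 at φ=120.0°: (R−r)+L cos θ2 = 0.2140;  S2 = (-0.1070, 0.1853, 0.0342)
arm 3 at φ=240.0°: (R−r)+L cos θ3 = 0.2166;  S3 = (-0.1083, -0.1876, 0.0259)
|S₂|²−|S₁|² = 0.0018;  |S₃|²−|S₁|² = 0.0024
linear system: -0.6272x+0.3706y = 0.0018−0.1684z; -0.6298x+-0.3751y = 0.0024−0.1518z
Cramer: x(z) = -0.0033+0.2548z;  y(z) = -0.0008-0.0232z
into |P−S₁|² = l²: 1.0655z² + -0.0069z + -0.1134 = 0;  Δ = 0.4835;  z = -0.3231 or 0.3296 → z<0 root = -0.3231
x = -0.0856, y = 0.0067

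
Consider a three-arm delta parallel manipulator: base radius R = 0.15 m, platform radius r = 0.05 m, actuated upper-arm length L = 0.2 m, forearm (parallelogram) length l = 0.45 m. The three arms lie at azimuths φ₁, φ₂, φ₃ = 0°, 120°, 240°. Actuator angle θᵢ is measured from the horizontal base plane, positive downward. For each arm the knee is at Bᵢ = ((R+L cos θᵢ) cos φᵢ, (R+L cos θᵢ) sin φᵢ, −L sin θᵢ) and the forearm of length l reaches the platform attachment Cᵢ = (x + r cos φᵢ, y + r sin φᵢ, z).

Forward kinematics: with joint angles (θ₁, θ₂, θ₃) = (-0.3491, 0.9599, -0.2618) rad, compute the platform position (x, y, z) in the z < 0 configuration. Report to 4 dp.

φ1=0.0°: virtual centre (0.2879, 0.0000, 0.0684), radius l
φ2=120.0°: virtual centre (-0.1074, 0.1860, -0.1638), radius l
arm 3 at φ=240.0°: e+L cos θ3 = 0.2932;  S3 = (-0.1466, -0.2539, 0.0518)
eliminate P² terms by subtracting sphere 1 from 2 and 3
linear system: -0.7906x+0.3719y = -0.0146−-0.4645z; -0.8691x+-0.5078y = 0.0010−-0.0333z
det = 0.7247;  x = 0.0097+-0.3426z,  y = -0.0187+0.5207z
into |P−S₁|² = l²: 1.3885z² + 0.0343z + -0.1201 = 0;  Δ = 0.6680;  z = -0.3067 or 0.2820 → z<0 root = -0.3067
x = 0.1148, y = -0.1784

(0.1148, -0.1784, -0.3067)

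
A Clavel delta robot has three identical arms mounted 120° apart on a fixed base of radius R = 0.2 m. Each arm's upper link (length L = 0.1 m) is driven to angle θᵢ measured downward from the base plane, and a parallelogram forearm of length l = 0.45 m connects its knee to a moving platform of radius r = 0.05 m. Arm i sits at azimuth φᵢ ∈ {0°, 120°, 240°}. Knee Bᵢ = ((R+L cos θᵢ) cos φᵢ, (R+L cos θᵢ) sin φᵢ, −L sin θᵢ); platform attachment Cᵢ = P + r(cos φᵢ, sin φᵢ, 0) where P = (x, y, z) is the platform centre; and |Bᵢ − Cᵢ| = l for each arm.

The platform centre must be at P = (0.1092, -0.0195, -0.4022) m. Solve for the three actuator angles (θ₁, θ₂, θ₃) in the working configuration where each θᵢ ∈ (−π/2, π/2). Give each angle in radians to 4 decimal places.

θ₁ = -0.2617, θ₂ = 0.7849, θ₃ = 0.6108

φ1=0.0° → target in arm frame (0.1092, -0.0195)
  A cos θ + B sin θ = C:  0.0408·cos θ + -0.4022·sin θ = 0.1435
  γ=atan2(-0.4022,0.0408)=-1.4697;  ψ=arccos(0.3548)=1.2080;  θ1=γ+ψ≈-0.2617
φ2=120.0° → target in arm frame (-0.0715, -0.0848)
  A cos θ + B sin θ = C:  0.2215·cos θ + -0.4022·sin θ = -0.1276
  √(A²+B²)=0.4592;  θ2 = -1.0674+1.8524 ≈ 0.7849
rotate P by −φ3: (-0.0377, 0.1043, -0.4022)
  e−x'=0.1877;  (l²−L²−(e−x')²−y'²−z²)/2L = -0.0769
  γ=atan2(-0.4022,0.1877)=-1.1341;  ψ=arccos(-0.1733)=1.7450;  θ3=γ+ψ≈0.6108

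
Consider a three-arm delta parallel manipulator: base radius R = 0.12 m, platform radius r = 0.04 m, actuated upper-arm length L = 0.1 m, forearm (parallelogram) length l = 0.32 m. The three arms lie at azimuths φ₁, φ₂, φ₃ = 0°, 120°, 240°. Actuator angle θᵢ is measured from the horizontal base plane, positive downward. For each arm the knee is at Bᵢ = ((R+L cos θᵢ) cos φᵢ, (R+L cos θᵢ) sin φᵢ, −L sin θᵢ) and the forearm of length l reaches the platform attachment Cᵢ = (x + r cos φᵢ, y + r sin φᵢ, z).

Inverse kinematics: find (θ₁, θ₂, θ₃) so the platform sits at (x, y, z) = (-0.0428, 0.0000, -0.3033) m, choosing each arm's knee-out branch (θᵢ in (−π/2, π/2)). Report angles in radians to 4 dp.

φ1=0.0° → target in arm frame (-0.0428, 0.0000)
  e−x'=0.1228;  (l²−L²−(e−x')²−y'²−z²)/2L = -0.0734
  √(A²+B²)=0.3272;  θ1 = -1.1861+1.7969 ≈ 0.6108
arm 2 (φ=120.0°): x'=0.0214, y'=0.0371
  e−x'=0.0586;  (l²−L²−(e−x')²−y'²−z²)/2L = -0.0220
  γ=atan2(-0.3033,0.0586)=-1.3799;  ψ=arccos(-0.0712)=1.6421;  θ2=γ+ψ≈0.2621
φ3=240.0° → target in arm frame (0.0214, -0.0371)
  e−x'=0.0586;  (l²−L²−(e−x')²−y'²−z²)/2L = -0.0220
  θ3 = atan2(B,A) + arccos(C/0.3089) = 0.2621

θ₁ = 0.6108, θ₂ = 0.2621, θ₃ = 0.2621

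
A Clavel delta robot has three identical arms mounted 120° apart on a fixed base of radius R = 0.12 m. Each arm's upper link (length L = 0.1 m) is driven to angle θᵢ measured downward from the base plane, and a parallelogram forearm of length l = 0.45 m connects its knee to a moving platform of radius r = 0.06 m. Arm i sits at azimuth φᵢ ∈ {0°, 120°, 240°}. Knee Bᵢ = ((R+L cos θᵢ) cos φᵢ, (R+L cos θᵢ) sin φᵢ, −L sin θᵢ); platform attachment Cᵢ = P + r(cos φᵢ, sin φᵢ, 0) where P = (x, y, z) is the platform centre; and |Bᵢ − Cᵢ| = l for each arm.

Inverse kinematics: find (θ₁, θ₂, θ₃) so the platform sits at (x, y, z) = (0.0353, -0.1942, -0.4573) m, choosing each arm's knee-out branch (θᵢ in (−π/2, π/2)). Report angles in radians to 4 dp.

θ₁ = 0.6973, θ₂ = 1.3955, θ₃ = 0.2613

arm 1 (φ=0.0°): x'=0.0353, y'=-0.1942
  A=0.0247, B=-0.4573, C=(l²−L²−A²−y'²−z²)/(2L)=-0.2747
  √(A²+B²)=0.4580;  θ1 = -1.5168+2.2142 ≈ 0.6973
arm 2 (φ=120.0°): x'=-0.1858, y'=0.0665
  A cos θ + B sin θ = C:  0.2458·cos θ + -0.4573·sin θ = -0.4074
  θ2 = atan2(B,A) + arccos(C/0.5192) = 1.3955
rotate P by −φ3: (0.1505, 0.1277, -0.4573)
  A=-0.0905, B=-0.4573, C=(l²−L²−A²−y'²−z²)/(2L)=-0.2056
  √(A²+B²)=0.4662;  θ3 = -1.7662+2.0275 ≈ 0.2613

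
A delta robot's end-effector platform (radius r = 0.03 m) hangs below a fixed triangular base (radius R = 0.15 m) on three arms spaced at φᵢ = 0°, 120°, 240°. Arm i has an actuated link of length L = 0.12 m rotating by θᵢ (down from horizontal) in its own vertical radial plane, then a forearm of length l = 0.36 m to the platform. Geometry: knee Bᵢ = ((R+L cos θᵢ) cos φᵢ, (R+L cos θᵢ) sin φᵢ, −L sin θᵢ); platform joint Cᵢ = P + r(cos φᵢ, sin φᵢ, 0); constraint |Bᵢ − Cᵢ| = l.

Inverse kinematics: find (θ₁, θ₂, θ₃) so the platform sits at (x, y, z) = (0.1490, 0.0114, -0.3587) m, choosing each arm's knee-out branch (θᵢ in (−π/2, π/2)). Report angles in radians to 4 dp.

θ₁ = 0.0873, θ₂ = 1.2213, θ₃ = 1.3088

rotate P by −φ1: (0.1490, 0.0114, -0.3587)
  e−x'=-0.0290;  (l²−L²−(e−x')²−y'²−z²)/2L = -0.0602
  θ1 = atan2(B,A) + arccos(C/0.3599) = 0.0873
φ2=120.0° → target in arm frame (-0.0646, -0.1347)
  e−x'=0.1846;  (l²−L²−(e−x')²−y'²−z²)/2L = -0.2738
  γ=atan2(-0.3587,0.1846)=-1.0954;  ψ=arccos(-0.6786)=2.3167;  θ2=γ+ψ≈1.2213
φ3=240.0° → target in arm frame (-0.0844, 0.1233)
  A=0.2044, B=-0.3587, C=(l²−L²−A²−y'²−z²)/(2L)=-0.2935
  √(A²+B²)=0.4128;  θ3 = -1.0529+2.3617 ≈ 1.3088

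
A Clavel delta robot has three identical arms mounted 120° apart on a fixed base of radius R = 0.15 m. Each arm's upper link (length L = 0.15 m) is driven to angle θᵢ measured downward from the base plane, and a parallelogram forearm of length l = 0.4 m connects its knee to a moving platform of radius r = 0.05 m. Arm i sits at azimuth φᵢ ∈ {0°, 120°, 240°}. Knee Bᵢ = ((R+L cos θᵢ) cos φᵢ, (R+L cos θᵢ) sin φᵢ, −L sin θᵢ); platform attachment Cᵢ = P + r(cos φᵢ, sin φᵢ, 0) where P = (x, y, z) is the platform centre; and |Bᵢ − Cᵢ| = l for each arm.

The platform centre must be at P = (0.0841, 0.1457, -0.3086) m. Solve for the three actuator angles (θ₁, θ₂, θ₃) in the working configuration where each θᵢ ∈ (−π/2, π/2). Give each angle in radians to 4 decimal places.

θ₁ = -0.1747, θ₂ = -0.1748, θ₃ = 0.9599

φ1=0.0° → target in arm frame (0.0841, 0.1457)
  A cos θ + B sin θ = C:  0.0159·cos θ + -0.3086·sin θ = 0.0693
  θ1 = atan2(B,A) + arccos(C/0.3090) = -0.1747
arm 2 (φ=120.0°): x'=0.0841, y'=-0.1457
  A=0.0159, B=-0.3086, C=(l²−L²−A²−y'²−z²)/(2L)=0.0693
  √(A²+B²)=0.3090;  θ2 = -1.5194+1.3446 ≈ -0.1748
arm 3 (φ=240.0°): x'=-0.1682, y'=0.0000
  A=0.2682, B=-0.3086, C=(l²−L²−A²−y'²−z²)/(2L)=-0.0989
  γ=atan2(-0.3086,0.2682)=-0.8553;  ψ=arccos(-0.2420)=1.8152;  θ3=γ+ψ≈0.9599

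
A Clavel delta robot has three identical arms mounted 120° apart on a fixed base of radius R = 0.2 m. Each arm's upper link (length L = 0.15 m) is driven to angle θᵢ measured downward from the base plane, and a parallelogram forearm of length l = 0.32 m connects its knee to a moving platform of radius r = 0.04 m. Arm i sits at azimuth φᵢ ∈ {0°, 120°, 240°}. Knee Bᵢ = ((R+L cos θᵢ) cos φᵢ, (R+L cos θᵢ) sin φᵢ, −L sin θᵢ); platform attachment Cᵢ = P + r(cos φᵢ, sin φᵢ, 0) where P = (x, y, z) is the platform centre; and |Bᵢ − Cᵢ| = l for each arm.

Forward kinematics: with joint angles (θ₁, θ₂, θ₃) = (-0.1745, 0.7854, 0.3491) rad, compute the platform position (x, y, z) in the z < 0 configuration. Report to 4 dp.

φ1=0.0°: virtual centre (0.3077, 0.0000, 0.0260), radius l
φ2=120.0°: virtual centre (-0.1330, 0.2304, -0.1061), radius l
φ3=240.0°: virtual centre (-0.1505, -0.2606, -0.0513), radius l
subtract pairs → two planes through P
linear system: -0.8815x+0.4608y = -0.0133−-0.2642z; -0.9164x+-0.5213y = -0.0022−-0.1547z
Cramer: x(z) = 0.0090-0.2370z;  y(z) = -0.0117+0.1199z
quadratic in z: (1.0706)z²+(0.0867)z+(-0.0124)=0, √Δ=0.2458 → z ∈ {-0.1553, 0.0743}; z = -0.1553 (taking z<0)
x = 0.0458, y = -0.0303

(0.0458, -0.0303, -0.1553)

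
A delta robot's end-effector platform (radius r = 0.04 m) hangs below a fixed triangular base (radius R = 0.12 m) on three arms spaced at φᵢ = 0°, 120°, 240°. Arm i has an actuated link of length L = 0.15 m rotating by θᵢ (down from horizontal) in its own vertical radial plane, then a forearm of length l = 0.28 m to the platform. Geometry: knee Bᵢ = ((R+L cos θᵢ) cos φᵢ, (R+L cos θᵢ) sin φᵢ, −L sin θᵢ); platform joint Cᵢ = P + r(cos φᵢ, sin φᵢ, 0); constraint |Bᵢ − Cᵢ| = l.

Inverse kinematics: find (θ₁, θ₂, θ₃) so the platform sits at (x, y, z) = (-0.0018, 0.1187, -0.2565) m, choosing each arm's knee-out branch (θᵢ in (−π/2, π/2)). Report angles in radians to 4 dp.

arm 1 (φ=0.0°): x'=-0.0018, y'=0.1187
  A cos θ + B sin θ = C:  0.0818·cos θ + -0.2565·sin θ = -0.1022
  θ1 = atan2(B,A) + arccos(C/0.2692) = 0.6983
φ2=120.0° → target in arm frame (0.1037, -0.0578)
  A cos θ + B sin θ = C:  -0.0237·cos θ + -0.2565·sin θ = -0.0460
  θ2 = atan2(B,A) + arccos(C/0.2576) = 0.0873
φ3=240.0° → target in arm frame (-0.1019, -0.0609)
  A=0.1819, B=-0.2565, C=(l²−L²−A²−y'²−z²)/(2L)=-0.1556
  γ=atan2(-0.2565,0.1819)=-0.9540;  ψ=arccos(-0.4949)=2.0885;  θ3=γ+ψ≈1.1346

θ₁ = 0.6983, θ₂ = 0.0873, θ₃ = 1.1346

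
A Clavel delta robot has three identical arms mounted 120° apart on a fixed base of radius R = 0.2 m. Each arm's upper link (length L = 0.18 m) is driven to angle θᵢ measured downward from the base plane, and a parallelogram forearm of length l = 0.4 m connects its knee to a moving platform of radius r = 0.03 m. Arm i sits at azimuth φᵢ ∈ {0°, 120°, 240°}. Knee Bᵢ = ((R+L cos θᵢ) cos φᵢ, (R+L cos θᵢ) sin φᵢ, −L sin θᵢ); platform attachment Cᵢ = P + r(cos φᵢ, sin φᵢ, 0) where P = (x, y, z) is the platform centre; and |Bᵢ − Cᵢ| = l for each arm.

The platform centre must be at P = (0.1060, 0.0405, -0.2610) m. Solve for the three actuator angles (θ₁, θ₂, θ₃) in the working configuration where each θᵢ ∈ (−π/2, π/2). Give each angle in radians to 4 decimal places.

θ₁ = -0.3485, θ₂ = 0.5236, θ₃ = 0.8725

φ1=0.0° → target in arm frame (0.1060, 0.0405)
  A=0.0640, B=-0.2610, C=(l²−L²−A²−y'²−z²)/(2L)=0.1493
  θ1 = atan2(B,A) + arccos(C/0.2687) = -0.3485
rotate P by −φ2: (-0.0179, -0.1120, -0.2610)
  A=0.1879, B=-0.2610, C=(l²−L²−A²−y'²−z²)/(2L)=0.0322
  θ2 = atan2(B,A) + arccos(C/0.3216) = 0.5236
arm 3 (φ=240.0°): x'=-0.0881, y'=0.0715
  e−x'=0.2581;  (l²−L²−(e−x')²−y'²−z²)/2L = -0.0340
  √(A²+B²)=0.3670;  θ3 = -0.7910+1.6636 ≈ 0.8725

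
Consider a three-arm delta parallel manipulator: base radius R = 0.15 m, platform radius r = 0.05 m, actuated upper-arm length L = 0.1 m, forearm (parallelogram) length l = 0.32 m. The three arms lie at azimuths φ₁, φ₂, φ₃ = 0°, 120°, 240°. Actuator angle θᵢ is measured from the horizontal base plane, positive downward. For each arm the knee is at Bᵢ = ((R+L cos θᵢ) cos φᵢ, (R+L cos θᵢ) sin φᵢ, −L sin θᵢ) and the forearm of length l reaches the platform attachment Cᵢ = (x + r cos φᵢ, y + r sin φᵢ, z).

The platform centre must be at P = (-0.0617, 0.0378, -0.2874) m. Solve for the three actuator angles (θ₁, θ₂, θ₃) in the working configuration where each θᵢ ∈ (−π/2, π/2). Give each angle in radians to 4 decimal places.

θ₁ = 0.7854, θ₂ = 0.0000, θ₃ = 0.4361

rotate P by −φ1: (-0.0617, 0.0378, -0.2874)
  A cos θ + B sin θ = C:  0.1617·cos θ + -0.2874·sin θ = -0.0889
  √(A²+B²)=0.3298;  θ1 = -1.0583+1.8437 ≈ 0.7854
φ2=120.0° → target in arm frame (0.0636, 0.0345)
  A=0.0364, B=-0.2874, C=(l²−L²−A²−y'²−z²)/(2L)=0.0364
  γ=atan2(-0.2874,0.0364)=-1.4448;  ψ=arccos(0.1257)=1.4448;  θ2=γ+ψ≈0.0000
arm 3 (φ=240.0°): x'=-0.0019, y'=-0.0723
  e−x'=0.1019;  (l²−L²−(e−x')²−y'²−z²)/2L = -0.0291
  γ=atan2(-0.2874,0.1019)=-1.2301;  ψ=arccos(-0.0953)=1.6662;  θ3=γ+ψ≈0.4361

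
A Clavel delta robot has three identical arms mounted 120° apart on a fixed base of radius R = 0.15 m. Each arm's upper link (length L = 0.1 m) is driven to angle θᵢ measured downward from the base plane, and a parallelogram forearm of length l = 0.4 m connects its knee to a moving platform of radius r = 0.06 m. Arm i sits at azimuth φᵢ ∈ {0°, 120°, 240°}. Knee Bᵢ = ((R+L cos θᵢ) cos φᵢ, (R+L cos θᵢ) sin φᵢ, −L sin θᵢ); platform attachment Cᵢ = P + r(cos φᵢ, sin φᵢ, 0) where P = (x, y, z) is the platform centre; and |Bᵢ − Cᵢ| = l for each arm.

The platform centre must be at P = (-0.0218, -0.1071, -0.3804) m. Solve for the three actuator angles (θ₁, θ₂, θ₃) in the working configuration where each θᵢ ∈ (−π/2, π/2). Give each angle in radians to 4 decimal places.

rotate P by −φ1: (-0.0218, -0.1071, -0.3804)
  A cos θ + B sin θ = C:  0.1118·cos θ + -0.3804·sin θ = -0.0934
  √(A²+B²)=0.3965;  θ1 = -1.2849+1.8085 ≈ 0.5236
arm 2 (φ=120.0°): x'=-0.0819, y'=0.0724
  e−x'=0.1719;  (l²−L²−(e−x')²−y'²−z²)/2L = -0.1474
  γ=atan2(-0.3804,0.1719)=-1.1465;  ψ=arccos(-0.3532)=1.9317;  θ2=γ+ψ≈0.7853
arm 3 (φ=240.0°): x'=0.1037, y'=0.0347
  e−x'=-0.0137;  (l²−L²−(e−x')²−y'²−z²)/2L = 0.0195
  θ3 = atan2(B,A) + arccos(C/0.3806) = -0.0872

θ₁ = 0.5236, θ₂ = 0.7853, θ₃ = -0.0872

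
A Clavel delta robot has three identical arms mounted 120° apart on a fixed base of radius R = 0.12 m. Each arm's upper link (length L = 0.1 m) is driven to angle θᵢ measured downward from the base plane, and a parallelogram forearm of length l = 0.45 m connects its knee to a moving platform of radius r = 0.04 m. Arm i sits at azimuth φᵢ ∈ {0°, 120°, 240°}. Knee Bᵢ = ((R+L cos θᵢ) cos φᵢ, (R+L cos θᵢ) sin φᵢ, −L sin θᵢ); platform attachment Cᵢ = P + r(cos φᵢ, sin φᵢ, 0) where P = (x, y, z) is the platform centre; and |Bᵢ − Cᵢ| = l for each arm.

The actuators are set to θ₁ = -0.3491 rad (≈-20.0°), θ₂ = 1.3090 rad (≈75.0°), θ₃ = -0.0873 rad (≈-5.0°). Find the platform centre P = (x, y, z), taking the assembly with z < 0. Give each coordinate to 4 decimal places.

arm 1 at φ=0.0°: ρ1 = 0.1740;  centre 1 = (0.1740, 0.0000, 0.0342)
centre 2 = (0.1059·cos120.0°, 0.1059·sin120.0°, -0.0966) = (-0.0529, 0.0917, -0.0966)
centre 3 = (0.1796·cos240.0°, 0.1796·sin240.0°, 0.0087) = (-0.0898, -0.1556, 0.0087)
|centre ₂|²−|centre ₁|² = -0.0109;  |centre ₃|²−|centre ₁|² = 0.0009
[-0.4538 0.1834 -0.2616]·P = -0.0109;  [-0.5276 -0.3111 -0.0510]·P = 0.0009
det = 0.2379;  x = 0.0135+-0.3813z,  y = -0.0259+0.4828z
into |P−centre ₁|² = l²: 1.3785z² + 0.0289z + -0.1749 = 0;  Δ = 0.9654;  z = -0.3669 or 0.3459 → z<0 root = -0.3669
x = 0.1534, y = -0.2030

(0.1534, -0.2030, -0.3669)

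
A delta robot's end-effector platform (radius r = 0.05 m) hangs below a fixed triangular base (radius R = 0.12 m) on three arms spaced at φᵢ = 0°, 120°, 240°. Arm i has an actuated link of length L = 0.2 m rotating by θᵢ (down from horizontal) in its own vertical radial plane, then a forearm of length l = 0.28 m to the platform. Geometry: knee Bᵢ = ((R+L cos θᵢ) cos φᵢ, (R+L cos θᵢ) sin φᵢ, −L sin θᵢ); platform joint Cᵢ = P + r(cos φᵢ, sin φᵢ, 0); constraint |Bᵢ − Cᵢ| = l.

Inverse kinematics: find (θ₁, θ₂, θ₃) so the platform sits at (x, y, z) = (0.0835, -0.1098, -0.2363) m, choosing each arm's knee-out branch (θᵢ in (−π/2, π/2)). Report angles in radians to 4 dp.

rotate P by −φ1: (0.0835, -0.1098, -0.2363)
  A=-0.0135, B=-0.2363, C=(l²−L²−A²−y'²−z²)/(2L)=-0.0742
  θ1 = atan2(B,A) + arccos(C/0.2367) = 0.2618
φ2=120.0° → target in arm frame (-0.1368, -0.0174)
  A=0.2068, B=-0.2363, C=(l²−L²−A²−y'²−z²)/(2L)=-0.1513
  θ2 = atan2(B,A) + arccos(C/0.3140) = 1.2217
arm 3 (φ=240.0°): x'=0.0533, y'=0.1272
  A cos θ + B sin θ = C:  0.0167·cos θ + -0.2363·sin θ = -0.0847
  θ3 = atan2(B,A) + arccos(C/0.2369) = 0.4362

θ₁ = 0.2618, θ₂ = 1.2217, θ₃ = 0.4362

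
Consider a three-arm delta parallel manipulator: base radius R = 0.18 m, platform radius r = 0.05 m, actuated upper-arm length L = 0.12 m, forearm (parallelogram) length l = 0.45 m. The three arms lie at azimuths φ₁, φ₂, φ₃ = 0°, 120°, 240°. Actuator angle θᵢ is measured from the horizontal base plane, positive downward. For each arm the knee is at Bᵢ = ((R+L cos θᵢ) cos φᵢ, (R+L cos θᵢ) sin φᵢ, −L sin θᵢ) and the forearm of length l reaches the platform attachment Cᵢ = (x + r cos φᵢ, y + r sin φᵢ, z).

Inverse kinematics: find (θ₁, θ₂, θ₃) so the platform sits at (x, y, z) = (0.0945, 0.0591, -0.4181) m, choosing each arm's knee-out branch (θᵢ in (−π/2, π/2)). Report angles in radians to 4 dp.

θ₁ = -0.0002, θ₂ = 0.4366, θ₃ = 0.8726

arm 1 (φ=0.0°): x'=0.0945, y'=0.0591
  A cos θ + B sin θ = C:  0.0355·cos θ + -0.4181·sin θ = 0.0356
  γ=atan2(-0.4181,0.0355)=-1.4861;  ψ=arccos(0.0848)=1.4859;  θ1=γ+ψ≈-0.0002
φ2=120.0° → target in arm frame (0.0039, -0.1114)
  A cos θ + B sin θ = C:  0.1261·cos θ + -0.4181·sin θ = -0.0625
  θ2 = atan2(B,A) + arccos(C/0.4367) = 0.4366
φ3=240.0° → target in arm frame (-0.0984, 0.0523)
  e−x'=0.2284;  (l²−L²−(e−x')²−y'²−z²)/2L = -0.1734
  γ=atan2(-0.4181,0.2284)=-1.0708;  ψ=arccos(-0.3640)=1.9434;  θ3=γ+ψ≈0.8726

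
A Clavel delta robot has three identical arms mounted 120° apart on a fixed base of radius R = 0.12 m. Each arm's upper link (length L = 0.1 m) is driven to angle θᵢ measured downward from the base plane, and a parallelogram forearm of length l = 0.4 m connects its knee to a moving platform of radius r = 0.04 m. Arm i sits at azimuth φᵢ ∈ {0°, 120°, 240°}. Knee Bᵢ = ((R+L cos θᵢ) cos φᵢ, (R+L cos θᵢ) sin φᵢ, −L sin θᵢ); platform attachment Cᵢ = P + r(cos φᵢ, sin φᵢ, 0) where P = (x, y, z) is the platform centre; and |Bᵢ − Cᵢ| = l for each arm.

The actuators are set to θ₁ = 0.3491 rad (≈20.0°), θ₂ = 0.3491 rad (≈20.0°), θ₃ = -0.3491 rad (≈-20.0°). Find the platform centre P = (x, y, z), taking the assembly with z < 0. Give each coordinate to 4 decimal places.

(-0.0469, -0.0812, -0.3577)

centre 1 = (0.1740·cos0.0°, 0.1740·sin0.0°, -0.0342) = (0.1740, 0.0000, -0.0342)
arm 2 at φ=120.0°: ρ2 = 0.1740;  centre 2 = (-0.0870, 0.1507, -0.0342)
arm 3 at φ=240.0°: ρ3 = 0.1740;  centre 3 = (-0.0870, -0.1507, 0.0342)
eliminate P² terms by subtracting sphere 1 from 2 and 3
linear system: -0.5219x+0.3013y = 0.0000−0.0000z; -0.5219x+-0.3013y = 0.0000−0.1368z
Cramer: x(z) = 0.0000+0.1311z;  y(z) = 0.0000+0.2270z
into |P−centre ₁|² = l²: 1.0687z² + 0.0228z + -0.1286 = 0;  Δ = 0.5501;  z = -0.3577 or 0.3363 → z<0 root = -0.3577
x = -0.0469, y = -0.0812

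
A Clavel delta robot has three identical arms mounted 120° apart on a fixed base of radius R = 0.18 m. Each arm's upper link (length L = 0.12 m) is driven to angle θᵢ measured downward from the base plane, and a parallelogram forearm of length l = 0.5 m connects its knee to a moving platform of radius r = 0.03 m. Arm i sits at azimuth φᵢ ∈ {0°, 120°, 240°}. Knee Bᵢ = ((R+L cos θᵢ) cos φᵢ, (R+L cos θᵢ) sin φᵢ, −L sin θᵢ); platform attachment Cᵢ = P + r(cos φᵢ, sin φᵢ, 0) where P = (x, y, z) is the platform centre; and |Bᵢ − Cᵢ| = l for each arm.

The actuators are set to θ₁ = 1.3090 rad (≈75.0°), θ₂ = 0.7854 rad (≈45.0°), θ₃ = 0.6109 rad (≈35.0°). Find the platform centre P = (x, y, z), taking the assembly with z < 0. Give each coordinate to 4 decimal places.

S1 = (0.1811·cos0.0°, 0.1811·sin0.0°, -0.1159) = (0.1811, 0.0000, -0.1159)
arm 2 at φ=120.0°: e+L cos θ2 = 0.2349;  S2 = (-0.1174, 0.2034, -0.0849)
S3 = (0.2483·cos240.0°, 0.2483·sin240.0°, -0.0688) = (-0.1241, -0.2150, -0.0688)
subtract pairs → two planes through P
plane₁₂: -0.5970x+0.4068y+0.0621z = 0.0161
det = 0.5050;  x = -0.0300+0.1287z,  y = -0.0043+0.0362z
into |P−S₁|² = l²: 1.0179z² + 0.1772z + -0.1920 = 0;  Δ = 0.8131;  z = -0.5300 or 0.3559 → z<0 root = -0.5300
x = -0.0982, y = -0.0235

(-0.0982, -0.0235, -0.5300)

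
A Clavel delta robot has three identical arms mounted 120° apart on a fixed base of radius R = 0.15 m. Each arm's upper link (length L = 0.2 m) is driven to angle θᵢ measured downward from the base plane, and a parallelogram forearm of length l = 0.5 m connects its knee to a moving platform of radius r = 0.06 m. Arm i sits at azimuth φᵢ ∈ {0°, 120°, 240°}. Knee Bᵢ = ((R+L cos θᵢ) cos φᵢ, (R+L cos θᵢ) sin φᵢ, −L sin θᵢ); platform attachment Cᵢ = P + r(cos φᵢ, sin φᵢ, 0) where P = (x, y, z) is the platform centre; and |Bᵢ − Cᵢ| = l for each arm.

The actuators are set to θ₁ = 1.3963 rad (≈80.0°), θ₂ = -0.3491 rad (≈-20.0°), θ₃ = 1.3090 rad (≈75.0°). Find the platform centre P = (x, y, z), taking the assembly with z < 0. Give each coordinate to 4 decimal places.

φ1=0.0°: virtual centre (0.1247, 0.0000, -0.1970), radius l
S2 = (0.2779·cos120.0°, 0.2779·sin120.0°, 0.0684) = (-0.1390, 0.2407, 0.0684)
arm 3 at φ=240.0°: (R−r)+L cos θ3 = 0.1418;  S3 = (-0.0709, -0.1228, -0.1932)
eliminate P² terms by subtracting sphere 1 from 2 and 3
[-0.5274 0.4814 0.5307]·P = 0.0276;  [-0.3912 -0.2455 0.0076]·P = 0.0031
Cramer: x(z) = -0.0260+0.4215z;  y(z) = 0.0289-0.6408z
quadratic in z: (1.5882)z²+(0.2299)z+(-0.1877)=0, √Δ=1.1158 → z ∈ {-0.4237, 0.2789}; z = -0.4237 (taking z<0)
x = -0.2045, y = 0.3003

(-0.2045, 0.3003, -0.4237)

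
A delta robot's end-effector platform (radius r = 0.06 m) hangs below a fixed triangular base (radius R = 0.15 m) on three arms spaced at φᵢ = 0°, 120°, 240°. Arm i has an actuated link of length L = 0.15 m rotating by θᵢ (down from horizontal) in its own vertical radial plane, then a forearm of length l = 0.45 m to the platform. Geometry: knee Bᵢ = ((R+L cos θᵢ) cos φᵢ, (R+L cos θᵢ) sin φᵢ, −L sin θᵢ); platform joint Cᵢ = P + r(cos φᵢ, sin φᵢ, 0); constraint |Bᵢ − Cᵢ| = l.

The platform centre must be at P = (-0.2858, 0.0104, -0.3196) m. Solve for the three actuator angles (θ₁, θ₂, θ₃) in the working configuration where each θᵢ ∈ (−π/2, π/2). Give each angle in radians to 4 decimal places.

φ1=0.0° → target in arm frame (-0.2858, 0.0104)
  A cos θ + B sin θ = C:  0.3758·cos θ + -0.3196·sin θ = -0.2116
  √(A²+B²)=0.4933;  θ1 = -0.7048+2.0141 ≈ 1.3093
rotate P by −φ2: (0.1519, 0.2423, -0.3196)
  A cos θ + B sin θ = C:  -0.0619·cos θ + -0.3196·sin θ = 0.0510
  γ=atan2(-0.3196,-0.0619)=-1.7621;  ψ=arccos(0.1568)=1.4134;  θ2=γ+ψ≈-0.3487
rotate P by −φ3: (0.1339, -0.2527, -0.3196)
  e−x'=-0.0439;  (l²−L²−(e−x')²−y'²−z²)/2L = 0.0402
  γ=atan2(-0.3196,-0.0439)=-1.7073;  ψ=arccos(0.1247)=1.4458;  θ3=γ+ψ≈-0.2615

θ₁ = 1.3093, θ₂ = -0.3487, θ₃ = -0.2615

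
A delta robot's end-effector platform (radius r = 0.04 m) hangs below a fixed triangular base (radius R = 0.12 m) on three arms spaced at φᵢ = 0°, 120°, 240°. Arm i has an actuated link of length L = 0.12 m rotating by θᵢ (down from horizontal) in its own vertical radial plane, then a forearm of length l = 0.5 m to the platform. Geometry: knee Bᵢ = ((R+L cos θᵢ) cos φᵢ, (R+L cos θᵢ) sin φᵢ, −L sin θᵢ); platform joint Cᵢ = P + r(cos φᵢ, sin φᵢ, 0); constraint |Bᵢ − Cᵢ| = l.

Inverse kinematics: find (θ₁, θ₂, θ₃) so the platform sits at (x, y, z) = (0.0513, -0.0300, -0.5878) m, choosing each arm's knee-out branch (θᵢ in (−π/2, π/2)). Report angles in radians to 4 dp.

rotate P by −φ1: (0.0513, -0.0300, -0.5878)
  A=0.0287, B=-0.5878, C=(l²−L²−A²−y'²−z²)/(2L)=-0.4651
  √(A²+B²)=0.5885;  θ1 = -1.5220+2.4822 ≈ 0.9602
arm 2 (φ=120.0°): x'=-0.0516, y'=-0.0294
  A=0.1316, B=-0.5878, C=(l²−L²−A²−y'²−z²)/(2L)=-0.5338
  θ2 = atan2(B,A) + arccos(C/0.6024) = 1.3092
arm 3 (φ=240.0°): x'=0.0003, y'=0.0594
  A cos θ + B sin θ = C:  0.0797·cos θ + -0.5878·sin θ = -0.4991
  θ3 = atan2(B,A) + arccos(C/0.5932) = 1.1346

θ₁ = 0.9602, θ₂ = 1.3092, θ₃ = 1.1346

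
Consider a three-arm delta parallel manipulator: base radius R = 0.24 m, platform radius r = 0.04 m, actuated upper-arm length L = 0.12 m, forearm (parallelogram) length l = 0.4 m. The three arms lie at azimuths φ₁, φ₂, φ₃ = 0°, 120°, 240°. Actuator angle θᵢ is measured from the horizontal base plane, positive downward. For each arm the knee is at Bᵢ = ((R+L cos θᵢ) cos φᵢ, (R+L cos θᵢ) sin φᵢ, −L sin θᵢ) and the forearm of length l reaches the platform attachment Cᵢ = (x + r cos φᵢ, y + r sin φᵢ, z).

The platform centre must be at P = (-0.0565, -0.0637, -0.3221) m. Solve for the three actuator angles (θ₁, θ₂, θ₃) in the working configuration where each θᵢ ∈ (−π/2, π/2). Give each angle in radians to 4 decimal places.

θ₁ = 0.9598, θ₂ = 0.7855, θ₃ = 0.0002

arm 1 (φ=0.0°): x'=-0.0565, y'=-0.0637
  A cos θ + B sin θ = C:  0.2565·cos θ + -0.3221·sin θ = -0.1167
  γ=atan2(-0.3221,0.2565)=-0.8983;  ψ=arccos(-0.2833)=1.8581;  θ1=γ+ψ≈0.9598
rotate P by −φ2: (-0.0269, 0.0808, -0.3221)
  A=0.2269, B=-0.3221, C=(l²−L²−A²−y'²−z²)/(2L)=-0.0674
  √(A²+B²)=0.3940;  θ2 = -0.9571+1.7426 ≈ 0.7855
rotate P by −φ3: (0.0834, -0.0171, -0.3221)
  e−x'=0.1166;  (l²−L²−(e−x')²−y'²−z²)/2L = 0.1165
  θ3 = atan2(B,A) + arccos(C/0.3425) = 0.0002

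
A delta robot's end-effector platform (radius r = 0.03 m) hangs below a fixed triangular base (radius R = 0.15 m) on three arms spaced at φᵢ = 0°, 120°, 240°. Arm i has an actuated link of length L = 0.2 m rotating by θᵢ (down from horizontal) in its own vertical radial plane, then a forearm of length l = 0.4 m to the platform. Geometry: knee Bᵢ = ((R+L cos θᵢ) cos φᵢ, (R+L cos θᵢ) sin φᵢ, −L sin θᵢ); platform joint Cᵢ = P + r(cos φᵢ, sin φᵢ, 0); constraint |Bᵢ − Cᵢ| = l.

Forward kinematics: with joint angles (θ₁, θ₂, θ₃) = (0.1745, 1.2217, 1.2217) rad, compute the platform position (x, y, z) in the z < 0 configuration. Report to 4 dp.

φ1=0.0°: virtual centre (0.3170, 0.0000, -0.0347), radius l
φ2=120.0°: virtual centre (-0.0942, 0.1632, -0.1879), radius l
centre 3 = (0.1884·cos240.0°, 0.1884·sin240.0°, -0.1879) = (-0.0942, -0.1632, -0.1879)
eliminate P² terms by subtracting sphere 1 from 2 and 3
plane₁₂: -0.8223x+0.3263y+-0.3064z = -0.0309
det = 0.5367;  x = 0.0375+-0.3726z,  y = 0.0000+0.0000z
into |P−centre ₁|² = l²: 1.1389z² + 0.2777z + -0.0807 = 0;  Δ = 0.4448;  z = -0.4147 or 0.1709 → z<0 root = -0.4147
x = 0.1921, y = 0.0000

(0.1921, 0.0000, -0.4147)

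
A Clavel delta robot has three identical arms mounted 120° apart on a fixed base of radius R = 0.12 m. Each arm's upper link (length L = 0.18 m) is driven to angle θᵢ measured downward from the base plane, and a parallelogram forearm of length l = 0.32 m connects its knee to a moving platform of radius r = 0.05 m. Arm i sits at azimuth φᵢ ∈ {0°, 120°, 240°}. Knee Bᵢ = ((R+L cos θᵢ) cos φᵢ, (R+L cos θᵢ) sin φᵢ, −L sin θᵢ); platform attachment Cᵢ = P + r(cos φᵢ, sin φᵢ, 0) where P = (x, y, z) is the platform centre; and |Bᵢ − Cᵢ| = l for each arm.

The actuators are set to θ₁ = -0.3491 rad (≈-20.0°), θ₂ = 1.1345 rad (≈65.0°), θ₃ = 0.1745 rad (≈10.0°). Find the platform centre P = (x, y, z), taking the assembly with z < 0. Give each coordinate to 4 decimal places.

(0.1240, -0.1210, -0.2113)

φ1=0.0°: virtual centre (0.2391, 0.0000, 0.0616), radius l
arm 2 at φ=120.0°: ρ2 = 0.1461;  centre 2 = (-0.0730, 0.1265, -0.1631)
arm 3 at φ=240.0°: ρ3 = 0.2473;  centre 3 = (-0.1236, -0.2141, -0.0313)
eliminate P² terms by subtracting sphere 1 from 2 and 3
[-0.6244 0.2530 -0.4494]·P = -0.0130;  [-0.7256 -0.4283 -0.1856]·P = 0.0011
Cramer: x(z) = 0.0117-0.5310z;  y(z) = -0.0225+0.4661z
quadratic in z: (1.4991)z²+(0.0973)z+(-0.0464)=0, √Δ=0.5363 → z ∈ {-0.2113, 0.1464}; z = -0.2113 (taking z<0)
x = 0.1240, y = -0.1210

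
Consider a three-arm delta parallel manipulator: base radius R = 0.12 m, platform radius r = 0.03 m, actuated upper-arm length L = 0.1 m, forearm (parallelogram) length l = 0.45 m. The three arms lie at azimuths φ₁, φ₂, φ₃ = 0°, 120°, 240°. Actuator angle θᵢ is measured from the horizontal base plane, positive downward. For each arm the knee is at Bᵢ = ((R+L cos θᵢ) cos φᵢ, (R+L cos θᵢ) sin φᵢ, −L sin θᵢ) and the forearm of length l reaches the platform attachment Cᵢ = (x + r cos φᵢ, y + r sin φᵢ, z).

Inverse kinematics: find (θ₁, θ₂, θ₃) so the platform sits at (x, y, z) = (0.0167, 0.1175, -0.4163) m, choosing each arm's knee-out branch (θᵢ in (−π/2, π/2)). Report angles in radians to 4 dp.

φ1=0.0° → target in arm frame (0.0167, 0.1175)
  e−x'=0.0733;  (l²−L²−(e−x')²−y'²−z²)/2L = 0.0001
  √(A²+B²)=0.4227;  θ1 = -1.3965+1.5706 ≈ 0.1741
rotate P by −φ2: (0.0934, -0.0732, -0.4163)
  e−x'=-0.0034;  (l²−L²−(e−x')²−y'²−z²)/2L = 0.0691
  θ2 = atan2(B,A) + arccos(C/0.4163) = -0.1750
φ3=240.0° → target in arm frame (-0.1101, -0.0443)
  e−x'=0.2001;  (l²−L²−(e−x')²−y'²−z²)/2L = -0.1141
  θ3 = atan2(B,A) + arccos(C/0.4619) = 0.6976

θ₁ = 0.1741, θ₂ = -0.1750, θ₃ = 0.6976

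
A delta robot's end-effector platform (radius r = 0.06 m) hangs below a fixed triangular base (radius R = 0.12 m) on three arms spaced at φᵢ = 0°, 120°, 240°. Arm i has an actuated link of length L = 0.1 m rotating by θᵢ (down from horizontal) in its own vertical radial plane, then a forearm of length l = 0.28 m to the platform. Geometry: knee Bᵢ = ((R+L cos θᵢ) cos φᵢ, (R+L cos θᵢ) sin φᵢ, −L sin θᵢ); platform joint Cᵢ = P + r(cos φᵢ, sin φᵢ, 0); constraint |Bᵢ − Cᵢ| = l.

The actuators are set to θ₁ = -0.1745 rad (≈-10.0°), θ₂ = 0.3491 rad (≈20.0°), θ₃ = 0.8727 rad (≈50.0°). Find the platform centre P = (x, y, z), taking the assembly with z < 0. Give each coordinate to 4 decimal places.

(0.0872, 0.0563, -0.2475)

φ1=0.0°: virtual centre (0.1585, 0.0000, 0.0174), radius l
centre 2 = (0.1540·cos120.0°, 0.1540·sin120.0°, -0.0342) = (-0.0770, 0.1333, -0.0342)
φ3=240.0°: virtual centre (-0.0621, -0.1076, -0.0766), radius l
subtract pairs → two planes through P
linear system: -0.4709x+0.2667y = -0.0005−-0.1031z; -0.4412x+-0.2153y = -0.0041−-0.1879z
det = 0.2190;  x = 0.0055+-0.3302z,  y = 0.0077+-0.1963z
quadratic in z: (1.1475)z²+(0.0632)z+(-0.0546)=0, √Δ=0.5048 → z ∈ {-0.2475, 0.1924}; z = -0.2475 (taking z<0)
x = 0.0872, y = 0.0563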